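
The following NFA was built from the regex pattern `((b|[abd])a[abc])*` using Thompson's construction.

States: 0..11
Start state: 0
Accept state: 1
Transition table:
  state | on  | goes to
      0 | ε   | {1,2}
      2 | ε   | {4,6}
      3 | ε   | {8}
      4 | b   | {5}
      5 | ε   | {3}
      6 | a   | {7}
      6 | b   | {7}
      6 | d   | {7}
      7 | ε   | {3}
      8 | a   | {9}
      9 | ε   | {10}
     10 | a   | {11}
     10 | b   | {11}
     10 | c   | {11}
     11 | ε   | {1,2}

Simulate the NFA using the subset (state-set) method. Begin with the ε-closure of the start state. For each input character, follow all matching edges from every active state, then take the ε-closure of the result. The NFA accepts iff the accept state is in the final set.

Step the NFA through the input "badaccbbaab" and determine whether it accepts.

S₀ = ε-closure({0}) = {0,1,2,4,6}
'b' @ 1: {3,5,7,8}
'a' @ 2: {9,10}
'd' @ 3: {}  — no active states
rest 'accbbaab' ignored (set empty)
final: {}; accept 1 not in set

Answer: REJECT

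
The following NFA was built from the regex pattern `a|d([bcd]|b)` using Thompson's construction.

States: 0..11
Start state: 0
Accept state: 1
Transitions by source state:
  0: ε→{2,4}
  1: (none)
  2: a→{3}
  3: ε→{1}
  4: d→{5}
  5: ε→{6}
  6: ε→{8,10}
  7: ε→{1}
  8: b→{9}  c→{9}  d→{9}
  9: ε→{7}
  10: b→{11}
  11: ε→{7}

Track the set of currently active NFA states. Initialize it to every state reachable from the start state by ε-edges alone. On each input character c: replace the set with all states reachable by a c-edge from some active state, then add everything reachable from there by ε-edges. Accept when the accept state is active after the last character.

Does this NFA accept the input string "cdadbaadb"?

S₀ = ε-closure({0}) = {0,2,4}
'c' @ 1: {}  — no active states
rest 'dadbaadb' ignored (set empty)
end set {} — state 1 not in

Answer: REJECT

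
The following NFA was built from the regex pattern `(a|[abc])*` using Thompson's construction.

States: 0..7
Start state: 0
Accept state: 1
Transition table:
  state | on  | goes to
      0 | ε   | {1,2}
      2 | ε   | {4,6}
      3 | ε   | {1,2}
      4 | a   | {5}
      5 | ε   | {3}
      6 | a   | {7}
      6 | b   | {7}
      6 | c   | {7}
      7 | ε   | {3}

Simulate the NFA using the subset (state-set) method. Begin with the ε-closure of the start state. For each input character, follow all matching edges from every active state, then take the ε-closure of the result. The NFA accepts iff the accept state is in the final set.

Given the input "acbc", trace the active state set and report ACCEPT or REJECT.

Answer: ACCEPT

Trace:
start: ε-closure({0}) = {0,1,2,4,6}
'a' @ 1: {1,2,3,4,5,6,7}  [accepting]
'c' @ 2: {1,2,3,4,6,7}  [accepting]
'b' @ 3: {1,2,3,4,6,7}  [accepting]
'c' @ 4: {1,2,3,4,6,7}  [accepting]
after full input: {1,2,3,4,6,7}  (accept=1 in)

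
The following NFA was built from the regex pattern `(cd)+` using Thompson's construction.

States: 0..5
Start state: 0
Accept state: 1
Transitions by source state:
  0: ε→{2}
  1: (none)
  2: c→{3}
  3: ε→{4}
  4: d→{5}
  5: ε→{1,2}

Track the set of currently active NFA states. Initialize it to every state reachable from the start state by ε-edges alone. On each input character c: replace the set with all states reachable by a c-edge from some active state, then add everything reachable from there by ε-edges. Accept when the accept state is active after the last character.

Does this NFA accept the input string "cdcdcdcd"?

Answer: ACCEPT

Steps:
start: ε-closure({0}) = {0,2}
'c' @ 1: {3,4}
'd' @ 2: {1,2,5}  (accept∈set)
'c' @ 3: {3,4}
'd' @ 4: {1,2,5}  (accept∈set)
'c' @ 5: {3,4}
'd' @ 6: {1,2,5}  (accept∈set)
'c' @ 7: {3,4}
'd' @ 8: {1,2,5}  (accept∈set)
end set {1,2,5} — state 1 in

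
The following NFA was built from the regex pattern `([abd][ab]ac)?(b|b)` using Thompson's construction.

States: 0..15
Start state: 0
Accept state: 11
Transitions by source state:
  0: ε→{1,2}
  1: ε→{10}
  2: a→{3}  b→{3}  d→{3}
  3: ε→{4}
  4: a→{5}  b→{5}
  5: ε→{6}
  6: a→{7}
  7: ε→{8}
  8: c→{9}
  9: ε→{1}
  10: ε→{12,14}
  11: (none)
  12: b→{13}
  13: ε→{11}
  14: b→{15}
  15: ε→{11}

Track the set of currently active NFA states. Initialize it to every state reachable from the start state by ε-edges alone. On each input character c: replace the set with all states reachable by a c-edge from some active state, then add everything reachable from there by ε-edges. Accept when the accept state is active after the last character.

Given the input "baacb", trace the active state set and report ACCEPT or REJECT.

Answer: ACCEPT

Steps:
S₀ = ε-closure({0}) = {0,1,2,10,12,14}
'b' @ 1: {3,4,11,13,15}  (accept∈set)
'a' @ 2: {5,6}
'a' @ 3: {7,8}
'c' @ 4: {1,9,10,12,14}
'b' @ 5: {11,13,15}  (accept∈set)
end set {11,13,15} — state 11 in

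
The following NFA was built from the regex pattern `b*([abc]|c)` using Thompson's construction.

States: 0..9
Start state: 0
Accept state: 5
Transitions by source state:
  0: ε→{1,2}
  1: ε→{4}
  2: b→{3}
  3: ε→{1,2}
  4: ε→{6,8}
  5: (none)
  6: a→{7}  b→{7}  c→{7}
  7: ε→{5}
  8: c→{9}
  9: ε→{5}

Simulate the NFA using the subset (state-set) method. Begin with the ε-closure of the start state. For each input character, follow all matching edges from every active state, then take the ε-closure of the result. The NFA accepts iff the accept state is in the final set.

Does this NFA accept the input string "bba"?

Answer: ACCEPT

Trace:
start: ε-closure({0}) = {0,1,2,4,6,8}
'b' @ 1: {1,2,3,4,5,6,7,8}  ✓accept
'b' @ 2: {1,2,3,4,5,6,7,8}  ✓accept
'a' @ 3: {5,7}  ✓accept
final: {5,7}; accept 5 in set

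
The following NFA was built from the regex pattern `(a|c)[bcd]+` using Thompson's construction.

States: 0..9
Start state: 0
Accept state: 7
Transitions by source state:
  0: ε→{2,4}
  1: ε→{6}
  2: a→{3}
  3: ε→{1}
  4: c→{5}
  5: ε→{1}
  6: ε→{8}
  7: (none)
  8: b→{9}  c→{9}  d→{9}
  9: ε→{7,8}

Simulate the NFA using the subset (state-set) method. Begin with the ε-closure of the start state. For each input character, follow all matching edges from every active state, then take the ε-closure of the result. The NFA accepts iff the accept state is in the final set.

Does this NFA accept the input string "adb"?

initial (ε-close {0}): {0,2,4}
'a' @ 1: {1,3,6,8}
'd' @ 2: {7,8,9}  [accepting]
'b' @ 3: {7,8,9}  [accepting]
end set {7,8,9} — state 7 in

Answer: ACCEPT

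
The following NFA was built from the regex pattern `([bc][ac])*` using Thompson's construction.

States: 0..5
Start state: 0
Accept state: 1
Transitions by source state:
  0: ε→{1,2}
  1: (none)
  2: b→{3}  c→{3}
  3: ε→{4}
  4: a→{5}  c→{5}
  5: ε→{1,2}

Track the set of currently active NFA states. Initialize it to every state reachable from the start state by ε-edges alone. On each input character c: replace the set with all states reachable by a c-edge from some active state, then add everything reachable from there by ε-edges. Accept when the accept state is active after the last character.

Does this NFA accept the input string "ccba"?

start: ε-closure({0}) = {0,1,2}
'c' @ 1: {3,4}
'c' @ 2: {1,2,5}  ✓accept
'b' @ 3: {3,4}
'a' @ 4: {1,2,5}  ✓accept
after full input: {1,2,5}  (accept=1 in)

Answer: ACCEPT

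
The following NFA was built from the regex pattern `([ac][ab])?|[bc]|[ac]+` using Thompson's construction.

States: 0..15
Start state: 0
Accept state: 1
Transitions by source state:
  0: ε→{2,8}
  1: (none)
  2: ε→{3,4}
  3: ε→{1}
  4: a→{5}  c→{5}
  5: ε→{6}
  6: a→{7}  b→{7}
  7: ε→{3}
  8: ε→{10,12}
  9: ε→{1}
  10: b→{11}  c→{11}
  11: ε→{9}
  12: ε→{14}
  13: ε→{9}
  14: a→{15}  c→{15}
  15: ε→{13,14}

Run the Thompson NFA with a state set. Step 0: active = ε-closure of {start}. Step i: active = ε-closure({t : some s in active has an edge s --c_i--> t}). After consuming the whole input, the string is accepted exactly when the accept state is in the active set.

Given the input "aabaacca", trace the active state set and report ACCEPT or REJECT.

Answer: REJECT

Trace:
start: ε-closure({0}) = {0,1,2,3,4,8,10,12,14}
'a' @ 1: {1,5,6,9,13,14,15}  (accept∈set)
'a' @ 2: {1,3,7,9,13,14,15}  (accept∈set)
'b' @ 3: {}  — state set empty
rest 'aacca' ignored (set empty)
after full input: {}  (accept=1 not in)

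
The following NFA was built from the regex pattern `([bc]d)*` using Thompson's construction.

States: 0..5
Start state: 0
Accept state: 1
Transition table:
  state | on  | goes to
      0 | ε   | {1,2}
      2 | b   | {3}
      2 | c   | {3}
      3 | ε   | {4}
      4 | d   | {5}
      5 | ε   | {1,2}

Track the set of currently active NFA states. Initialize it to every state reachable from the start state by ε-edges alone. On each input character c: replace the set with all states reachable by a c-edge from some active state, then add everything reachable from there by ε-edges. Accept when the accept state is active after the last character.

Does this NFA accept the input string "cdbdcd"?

S₀ = ε-closure({0}) = {0,1,2}
'c' @ 1: {3,4}
'd' @ 2: {1,2,5}  [accepting]
'b' @ 3: {3,4}
'd' @ 4: {1,2,5}  [accepting]
'c' @ 5: {3,4}
'd' @ 6: {1,2,5}  [accepting]
end set {1,2,5} — state 1 in

Answer: ACCEPT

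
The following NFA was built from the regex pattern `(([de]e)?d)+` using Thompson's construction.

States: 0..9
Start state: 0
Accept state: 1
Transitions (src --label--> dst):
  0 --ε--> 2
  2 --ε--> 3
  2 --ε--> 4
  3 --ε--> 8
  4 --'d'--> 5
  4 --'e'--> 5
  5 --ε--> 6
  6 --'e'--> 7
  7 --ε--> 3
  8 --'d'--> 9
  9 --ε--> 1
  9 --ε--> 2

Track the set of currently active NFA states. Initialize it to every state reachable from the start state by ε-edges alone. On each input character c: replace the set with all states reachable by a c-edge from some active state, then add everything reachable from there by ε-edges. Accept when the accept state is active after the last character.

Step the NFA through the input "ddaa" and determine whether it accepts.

Answer: REJECT

Steps:
start: ε-closure({0}) = {0,2,3,4,8}
'd' @ 1: {1,2,3,4,5,6,8,9}  [accepting]
'd' @ 2: {1,2,3,4,5,6,8,9}  [accepting]
'a' @ 3: {}  — dead — no transitions
rest 'a' ignored (set empty)
end set {} — state 1 not in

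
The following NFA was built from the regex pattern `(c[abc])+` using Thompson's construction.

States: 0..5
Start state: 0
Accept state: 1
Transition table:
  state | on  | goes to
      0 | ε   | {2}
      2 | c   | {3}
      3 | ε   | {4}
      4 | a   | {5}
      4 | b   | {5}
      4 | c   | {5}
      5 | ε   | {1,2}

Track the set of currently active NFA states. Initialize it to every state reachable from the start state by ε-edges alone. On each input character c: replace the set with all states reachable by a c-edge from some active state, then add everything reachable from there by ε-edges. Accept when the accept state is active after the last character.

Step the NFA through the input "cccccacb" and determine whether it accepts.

Answer: ACCEPT

Steps:
S₀ = ε-closure({0}) = {0,2}
'c' @ 1: {3,4}
'c' @ 2: {1,2,5}  ✓accept
'c' @ 3: {3,4}
'c' @ 4: {1,2,5}  ✓accept
'c' @ 5: {3,4}
'a' @ 6: {1,2,5}  ✓accept
'c' @ 7: {3,4}
'b' @ 8: {1,2,5}  ✓accept
final: {1,2,5}; accept 1 in set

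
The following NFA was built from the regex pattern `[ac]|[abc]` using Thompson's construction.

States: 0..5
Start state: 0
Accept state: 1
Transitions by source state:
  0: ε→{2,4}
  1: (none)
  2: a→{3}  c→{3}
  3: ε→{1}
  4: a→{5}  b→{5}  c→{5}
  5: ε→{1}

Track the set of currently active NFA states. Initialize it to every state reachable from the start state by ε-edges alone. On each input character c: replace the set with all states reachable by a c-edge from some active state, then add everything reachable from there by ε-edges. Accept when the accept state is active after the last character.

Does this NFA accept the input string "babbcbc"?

initial (ε-close {0}): {0,2,4}
'b' @ 1: {1,5}  ✓accept
'a' @ 2: {}  — state set empty
rest 'bbcbc' ignored (set empty)
end set {} — state 1 not in

Answer: REJECT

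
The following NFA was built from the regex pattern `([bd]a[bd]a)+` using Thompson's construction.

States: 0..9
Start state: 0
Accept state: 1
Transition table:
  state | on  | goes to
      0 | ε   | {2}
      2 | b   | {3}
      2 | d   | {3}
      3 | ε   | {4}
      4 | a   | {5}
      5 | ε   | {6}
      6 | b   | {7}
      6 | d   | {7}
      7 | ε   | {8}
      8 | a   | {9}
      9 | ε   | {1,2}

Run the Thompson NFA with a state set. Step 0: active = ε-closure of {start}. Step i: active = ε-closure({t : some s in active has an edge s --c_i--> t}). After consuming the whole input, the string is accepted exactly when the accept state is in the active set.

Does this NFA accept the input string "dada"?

S₀ = ε-closure({0}) = {0,2}
'd' @ 1: {3,4}
'a' @ 2: {5,6}
'd' @ 3: {7,8}
'a' @ 4: {1,2,9}  (accept∈set)
end set {1,2,9} — state 1 in

Answer: ACCEPT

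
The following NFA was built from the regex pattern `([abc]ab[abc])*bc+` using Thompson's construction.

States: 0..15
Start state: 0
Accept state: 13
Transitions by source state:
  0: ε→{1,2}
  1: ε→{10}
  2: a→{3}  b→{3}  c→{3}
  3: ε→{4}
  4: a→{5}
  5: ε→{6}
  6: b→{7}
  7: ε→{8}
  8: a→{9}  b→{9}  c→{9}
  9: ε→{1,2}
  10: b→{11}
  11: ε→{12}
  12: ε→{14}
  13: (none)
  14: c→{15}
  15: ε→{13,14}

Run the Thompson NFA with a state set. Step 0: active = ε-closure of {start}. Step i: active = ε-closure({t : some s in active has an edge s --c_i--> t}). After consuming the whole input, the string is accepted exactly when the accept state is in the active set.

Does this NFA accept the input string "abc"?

Answer: REJECT

Trace:
start: ε-closure({0}) = {0,1,2,10}
'a' @ 1: {3,4}
'b' @ 2: {}  — dead — no transitions
rest 'c' ignored (set empty)
final: {}; accept 13 not in set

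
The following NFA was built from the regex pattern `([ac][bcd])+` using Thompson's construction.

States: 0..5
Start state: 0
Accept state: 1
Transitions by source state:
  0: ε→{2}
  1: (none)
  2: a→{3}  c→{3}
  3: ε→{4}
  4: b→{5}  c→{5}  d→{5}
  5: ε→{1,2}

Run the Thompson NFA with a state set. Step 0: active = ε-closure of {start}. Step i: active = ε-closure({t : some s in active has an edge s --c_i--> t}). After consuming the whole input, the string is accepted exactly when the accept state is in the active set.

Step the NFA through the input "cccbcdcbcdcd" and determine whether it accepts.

initial (ε-close {0}): {0,2}
'c' @ 1: {3,4}
'c' @ 2: {1,2,5}  [accepting]
'c' @ 3: {3,4}
'b' @ 4: {1,2,5}  [accepting]
'c' @ 5: {3,4}
'd' @ 6: {1,2,5}  [accepting]
'c' @ 7: {3,4}
'b' @ 8: {1,2,5}  [accepting]
'c' @ 9: {3,4}
'd' @ 10: {1,2,5}  [accepting]
'c' @ 11: {3,4}
'd' @ 12: {1,2,5}  [accepting]
final: {1,2,5}; accept 1 in set

Answer: ACCEPT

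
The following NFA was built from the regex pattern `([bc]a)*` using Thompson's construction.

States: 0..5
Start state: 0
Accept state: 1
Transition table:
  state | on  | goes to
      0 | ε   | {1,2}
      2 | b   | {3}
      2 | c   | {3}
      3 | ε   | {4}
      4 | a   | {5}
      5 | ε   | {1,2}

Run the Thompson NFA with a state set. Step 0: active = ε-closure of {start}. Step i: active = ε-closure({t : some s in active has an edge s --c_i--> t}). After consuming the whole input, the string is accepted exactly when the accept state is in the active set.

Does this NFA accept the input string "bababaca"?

Answer: ACCEPT

Steps:
start: ε-closure({0}) = {0,1,2}
'b' @ 1: {3,4}
'a' @ 2: {1,2,5}  ✓accept
'b' @ 3: {3,4}
'a' @ 4: {1,2,5}  ✓accept
'b' @ 5: {3,4}
'a' @ 6: {1,2,5}  ✓accept
'c' @ 7: {3,4}
'a' @ 8: {1,2,5}  ✓accept
after full input: {1,2,5}  (accept=1 in)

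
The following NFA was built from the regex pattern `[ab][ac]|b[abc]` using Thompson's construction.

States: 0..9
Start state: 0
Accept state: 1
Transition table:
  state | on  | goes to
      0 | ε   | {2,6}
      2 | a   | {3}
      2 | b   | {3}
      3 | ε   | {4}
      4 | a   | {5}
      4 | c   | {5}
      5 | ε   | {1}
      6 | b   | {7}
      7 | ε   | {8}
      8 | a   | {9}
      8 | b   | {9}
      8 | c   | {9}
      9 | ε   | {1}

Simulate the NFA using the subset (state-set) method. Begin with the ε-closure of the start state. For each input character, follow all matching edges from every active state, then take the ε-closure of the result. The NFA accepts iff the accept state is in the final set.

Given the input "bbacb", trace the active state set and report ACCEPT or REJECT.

Answer: REJECT

Derivation:
initial (ε-close {0}): {0,2,6}
'b' @ 1: {3,4,7,8}
'b' @ 2: {1,9}  (accept∈set)
'a' @ 3: {}  — no active states
rest 'cb' ignored (set empty)
final: {}; accept 1 not in set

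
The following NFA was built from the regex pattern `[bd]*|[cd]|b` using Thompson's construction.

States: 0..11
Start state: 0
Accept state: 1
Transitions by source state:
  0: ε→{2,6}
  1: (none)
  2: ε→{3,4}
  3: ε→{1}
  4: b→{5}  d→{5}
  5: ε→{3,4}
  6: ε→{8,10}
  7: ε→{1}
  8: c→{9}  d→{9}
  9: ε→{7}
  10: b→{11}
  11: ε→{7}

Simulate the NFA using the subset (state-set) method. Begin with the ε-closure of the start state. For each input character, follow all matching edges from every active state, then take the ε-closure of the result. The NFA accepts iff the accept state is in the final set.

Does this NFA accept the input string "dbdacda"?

start: ε-closure({0}) = {0,1,2,3,4,6,8,10}
'd' @ 1: {1,3,4,5,7,9}  ✓accept
'b' @ 2: {1,3,4,5}  ✓accept
'd' @ 3: {1,3,4,5}  ✓accept
'a' @ 4: {}  — state set empty
rest 'cda' ignored (set empty)
final: {}; accept 1 not in set

Answer: REJECT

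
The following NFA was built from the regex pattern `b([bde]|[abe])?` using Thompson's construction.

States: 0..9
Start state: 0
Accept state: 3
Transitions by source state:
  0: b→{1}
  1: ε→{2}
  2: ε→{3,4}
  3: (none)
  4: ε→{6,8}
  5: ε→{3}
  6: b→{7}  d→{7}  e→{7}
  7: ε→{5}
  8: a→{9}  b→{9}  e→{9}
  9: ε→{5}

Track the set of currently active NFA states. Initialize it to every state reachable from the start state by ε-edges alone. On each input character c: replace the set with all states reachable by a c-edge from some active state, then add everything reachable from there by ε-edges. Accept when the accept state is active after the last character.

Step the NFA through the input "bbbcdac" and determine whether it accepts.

S₀ = ε-closure({0}) = {0}
'b' @ 1: {1,2,3,4,6,8}  [accepting]
'b' @ 2: {3,5,7,9}  [accepting]
'b' @ 3: {}  — state set empty
rest 'cdac' ignored (set empty)
after full input: {}  (accept=3 not in)

Answer: REJECT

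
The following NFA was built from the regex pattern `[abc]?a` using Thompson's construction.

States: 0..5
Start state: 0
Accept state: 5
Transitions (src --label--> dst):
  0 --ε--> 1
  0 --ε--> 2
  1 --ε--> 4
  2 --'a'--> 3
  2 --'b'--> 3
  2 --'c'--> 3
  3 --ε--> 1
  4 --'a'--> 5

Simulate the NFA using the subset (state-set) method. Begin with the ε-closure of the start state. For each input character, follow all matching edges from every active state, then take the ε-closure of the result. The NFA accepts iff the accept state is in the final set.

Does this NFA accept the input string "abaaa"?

initial (ε-close {0}): {0,1,2,4}
'a' @ 1: {1,3,4,5}  (accept∈set)
'b' @ 2: {}  — no active states
rest 'aaa' ignored (set empty)
end set {} — state 5 not in

Answer: REJECT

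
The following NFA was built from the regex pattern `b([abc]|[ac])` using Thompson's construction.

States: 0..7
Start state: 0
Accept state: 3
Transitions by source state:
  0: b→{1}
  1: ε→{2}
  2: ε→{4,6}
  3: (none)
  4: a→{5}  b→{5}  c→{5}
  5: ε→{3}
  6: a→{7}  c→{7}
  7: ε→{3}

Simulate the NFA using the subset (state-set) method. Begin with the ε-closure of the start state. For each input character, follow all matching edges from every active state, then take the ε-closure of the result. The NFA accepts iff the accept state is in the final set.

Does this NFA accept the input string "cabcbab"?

S₀ = ε-closure({0}) = {0}
'c' @ 1: {}  — dead — no transitions
rest 'abcbab' ignored (set empty)
end set {} — state 3 not in

Answer: REJECT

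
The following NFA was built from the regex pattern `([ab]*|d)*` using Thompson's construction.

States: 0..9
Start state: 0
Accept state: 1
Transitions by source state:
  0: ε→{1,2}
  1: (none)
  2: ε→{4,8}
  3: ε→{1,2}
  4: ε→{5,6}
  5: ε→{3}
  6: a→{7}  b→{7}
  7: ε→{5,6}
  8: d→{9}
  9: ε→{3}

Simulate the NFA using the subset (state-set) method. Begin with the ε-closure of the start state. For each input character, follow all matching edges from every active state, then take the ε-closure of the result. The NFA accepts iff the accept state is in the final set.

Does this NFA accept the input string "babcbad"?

Answer: REJECT

Steps:
initial (ε-close {0}): {0,1,2,3,4,5,6,8}
'b' @ 1: {1,2,3,4,5,6,7,8}  (accept∈set)
'a' @ 2: {1,2,3,4,5,6,7,8}  (accept∈set)
'b' @ 3: {1,2,3,4,5,6,7,8}  (accept∈set)
'c' @ 4: {}  — dead — no transitions
rest 'bad' ignored (set empty)
end set {} — state 1 not in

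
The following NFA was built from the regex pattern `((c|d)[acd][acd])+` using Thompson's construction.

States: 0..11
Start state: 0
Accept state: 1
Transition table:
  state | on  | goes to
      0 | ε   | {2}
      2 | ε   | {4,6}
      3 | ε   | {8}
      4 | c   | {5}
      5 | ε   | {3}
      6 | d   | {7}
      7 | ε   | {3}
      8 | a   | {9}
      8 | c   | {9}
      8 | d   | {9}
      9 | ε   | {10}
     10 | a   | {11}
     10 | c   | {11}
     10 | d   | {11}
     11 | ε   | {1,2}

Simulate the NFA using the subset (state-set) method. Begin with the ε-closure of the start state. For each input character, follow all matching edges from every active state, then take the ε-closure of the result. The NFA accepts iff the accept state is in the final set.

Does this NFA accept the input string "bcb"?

Answer: REJECT

Derivation:
S₀ = ε-closure({0}) = {0,2,4,6}
'b' @ 1: {}  — state set empty
rest 'cb' ignored (set empty)
after full input: {}  (accept=1 not in)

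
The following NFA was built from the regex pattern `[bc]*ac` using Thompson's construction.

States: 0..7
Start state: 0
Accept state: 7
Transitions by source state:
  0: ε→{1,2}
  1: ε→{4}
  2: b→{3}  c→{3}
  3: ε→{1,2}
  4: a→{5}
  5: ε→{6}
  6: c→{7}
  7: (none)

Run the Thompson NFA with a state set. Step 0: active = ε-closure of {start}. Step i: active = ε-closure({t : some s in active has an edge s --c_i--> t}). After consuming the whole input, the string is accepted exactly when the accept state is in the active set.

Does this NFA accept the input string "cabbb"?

Answer: REJECT

Derivation:
start: ε-closure({0}) = {0,1,2,4}
'c' @ 1: {1,2,3,4}
'a' @ 2: {5,6}
'b' @ 3: {}  — dead — no transitions
rest 'bb' ignored (set empty)
after full input: {}  (accept=7 not in)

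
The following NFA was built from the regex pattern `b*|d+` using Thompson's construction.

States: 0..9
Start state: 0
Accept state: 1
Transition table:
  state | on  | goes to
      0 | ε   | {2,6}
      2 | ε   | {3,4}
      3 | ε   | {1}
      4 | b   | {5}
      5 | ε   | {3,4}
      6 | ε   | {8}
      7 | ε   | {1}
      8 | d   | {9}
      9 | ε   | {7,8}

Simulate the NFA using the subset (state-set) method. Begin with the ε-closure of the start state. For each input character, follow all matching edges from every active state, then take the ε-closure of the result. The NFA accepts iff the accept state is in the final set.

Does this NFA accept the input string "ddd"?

Answer: ACCEPT

Trace:
start: ε-closure({0}) = {0,1,2,3,4,6,8}
'd' @ 1: {1,7,8,9}  (accept∈set)
'd' @ 2: {1,7,8,9}  (accept∈set)
'd' @ 3: {1,7,8,9}  (accept∈set)
final: {1,7,8,9}; accept 1 in set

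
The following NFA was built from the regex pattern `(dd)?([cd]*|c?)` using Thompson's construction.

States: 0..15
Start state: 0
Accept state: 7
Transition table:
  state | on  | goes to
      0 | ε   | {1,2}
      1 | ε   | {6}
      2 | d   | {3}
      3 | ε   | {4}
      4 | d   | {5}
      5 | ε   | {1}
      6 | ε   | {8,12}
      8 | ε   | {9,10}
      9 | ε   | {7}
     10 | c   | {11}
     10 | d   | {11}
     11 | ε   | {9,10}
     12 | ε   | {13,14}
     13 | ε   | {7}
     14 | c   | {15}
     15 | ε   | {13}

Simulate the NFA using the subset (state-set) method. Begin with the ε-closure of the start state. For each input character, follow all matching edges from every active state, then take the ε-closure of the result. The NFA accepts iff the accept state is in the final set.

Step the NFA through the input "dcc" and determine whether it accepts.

Answer: ACCEPT

Steps:
start: ε-closure({0}) = {0,1,2,6,7,8,9,10,12,13,14}
'd' @ 1: {3,4,7,9,10,11}  [accepting]
'c' @ 2: {7,9,10,11}  [accepting]
'c' @ 3: {7,9,10,11}  [accepting]
end set {7,9,10,11} — state 7 in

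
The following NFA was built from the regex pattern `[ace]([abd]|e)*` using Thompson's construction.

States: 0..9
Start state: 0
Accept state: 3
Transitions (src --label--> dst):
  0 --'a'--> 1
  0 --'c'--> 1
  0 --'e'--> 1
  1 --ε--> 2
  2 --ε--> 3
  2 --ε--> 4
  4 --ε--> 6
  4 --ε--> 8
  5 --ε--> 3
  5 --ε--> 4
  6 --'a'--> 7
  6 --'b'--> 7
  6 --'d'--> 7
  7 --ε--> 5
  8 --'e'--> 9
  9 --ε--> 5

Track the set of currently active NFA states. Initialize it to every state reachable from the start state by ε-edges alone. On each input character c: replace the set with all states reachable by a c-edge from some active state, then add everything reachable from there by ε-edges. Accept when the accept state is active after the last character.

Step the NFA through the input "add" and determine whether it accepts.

S₀ = ε-closure({0}) = {0}
'a' @ 1: {1,2,3,4,6,8}  ✓accept
'd' @ 2: {3,4,5,6,7,8}  ✓accept
'd' @ 3: {3,4,5,6,7,8}  ✓accept
final: {3,4,5,6,7,8}; accept 3 in set

Answer: ACCEPT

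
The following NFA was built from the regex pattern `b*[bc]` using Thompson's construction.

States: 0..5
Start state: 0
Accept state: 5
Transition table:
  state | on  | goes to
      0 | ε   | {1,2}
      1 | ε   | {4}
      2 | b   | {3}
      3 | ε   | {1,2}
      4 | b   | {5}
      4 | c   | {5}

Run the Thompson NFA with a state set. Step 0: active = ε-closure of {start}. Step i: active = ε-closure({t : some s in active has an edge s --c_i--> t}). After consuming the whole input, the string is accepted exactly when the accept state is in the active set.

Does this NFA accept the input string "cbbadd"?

start: ε-closure({0}) = {0,1,2,4}
'c' @ 1: {5}  ✓accept
'b' @ 2: {}  — dead — no transitions
rest 'badd' ignored (set empty)
final: {}; accept 5 not in set

Answer: REJECT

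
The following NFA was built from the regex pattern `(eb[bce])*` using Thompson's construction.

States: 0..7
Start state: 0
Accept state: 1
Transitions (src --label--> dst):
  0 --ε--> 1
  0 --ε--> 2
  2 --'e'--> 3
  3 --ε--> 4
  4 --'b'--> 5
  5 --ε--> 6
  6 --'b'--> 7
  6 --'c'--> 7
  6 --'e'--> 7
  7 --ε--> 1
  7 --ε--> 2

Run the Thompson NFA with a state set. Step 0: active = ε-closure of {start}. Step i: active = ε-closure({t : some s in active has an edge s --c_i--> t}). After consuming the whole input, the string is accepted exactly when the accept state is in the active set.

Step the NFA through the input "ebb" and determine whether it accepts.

initial (ε-close {0}): {0,1,2}
'e' @ 1: {3,4}
'b' @ 2: {5,6}
'b' @ 3: {1,2,7}  (accept∈set)
after full input: {1,2,7}  (accept=1 in)

Answer: ACCEPT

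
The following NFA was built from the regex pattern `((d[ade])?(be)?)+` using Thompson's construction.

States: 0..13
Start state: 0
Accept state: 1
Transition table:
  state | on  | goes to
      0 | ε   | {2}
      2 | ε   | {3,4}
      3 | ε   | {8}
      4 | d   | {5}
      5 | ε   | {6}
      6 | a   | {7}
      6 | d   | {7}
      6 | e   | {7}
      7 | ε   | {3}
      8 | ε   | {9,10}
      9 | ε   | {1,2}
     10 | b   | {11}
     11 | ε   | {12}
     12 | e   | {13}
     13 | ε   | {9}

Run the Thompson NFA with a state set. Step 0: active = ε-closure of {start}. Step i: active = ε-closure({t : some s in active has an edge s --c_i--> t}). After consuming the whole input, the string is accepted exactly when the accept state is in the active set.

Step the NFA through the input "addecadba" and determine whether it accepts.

Answer: REJECT

Trace:
initial (ε-close {0}): {0,1,2,3,4,8,9,10}
'a' @ 1: {}  — no active states
rest 'ddecadba' ignored (set empty)
final: {}; accept 1 not in set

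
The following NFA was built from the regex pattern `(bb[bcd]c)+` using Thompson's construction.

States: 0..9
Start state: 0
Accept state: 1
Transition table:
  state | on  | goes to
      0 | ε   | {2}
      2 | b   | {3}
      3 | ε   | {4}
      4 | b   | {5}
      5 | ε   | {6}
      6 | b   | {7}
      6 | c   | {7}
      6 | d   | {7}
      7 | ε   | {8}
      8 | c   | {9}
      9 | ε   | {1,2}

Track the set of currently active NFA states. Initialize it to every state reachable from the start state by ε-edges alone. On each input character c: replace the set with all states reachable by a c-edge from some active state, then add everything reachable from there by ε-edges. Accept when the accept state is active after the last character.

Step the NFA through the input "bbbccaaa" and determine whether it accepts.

Answer: REJECT

Steps:
start: ε-closure({0}) = {0,2}
'b' @ 1: {3,4}
'b' @ 2: {5,6}
'b' @ 3: {7,8}
'c' @ 4: {1,2,9}  (accept∈set)
'c' @ 5: {}  — no active states
rest 'aaa' ignored (set empty)
end set {} — state 1 not in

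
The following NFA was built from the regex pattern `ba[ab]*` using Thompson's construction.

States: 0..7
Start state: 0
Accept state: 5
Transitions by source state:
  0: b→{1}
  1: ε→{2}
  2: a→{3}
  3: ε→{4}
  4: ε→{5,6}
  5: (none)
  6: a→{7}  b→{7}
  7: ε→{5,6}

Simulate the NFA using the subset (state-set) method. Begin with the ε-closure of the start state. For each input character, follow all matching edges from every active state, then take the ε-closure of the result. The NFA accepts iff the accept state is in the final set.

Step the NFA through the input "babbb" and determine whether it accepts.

S₀ = ε-closure({0}) = {0}
'b' @ 1: {1,2}
'a' @ 2: {3,4,5,6}  ✓accept
'b' @ 3: {5,6,7}  ✓accept
'b' @ 4: {5,6,7}  ✓accept
'b' @ 5: {5,6,7}  ✓accept
end set {5,6,7} — state 5 in

Answer: ACCEPT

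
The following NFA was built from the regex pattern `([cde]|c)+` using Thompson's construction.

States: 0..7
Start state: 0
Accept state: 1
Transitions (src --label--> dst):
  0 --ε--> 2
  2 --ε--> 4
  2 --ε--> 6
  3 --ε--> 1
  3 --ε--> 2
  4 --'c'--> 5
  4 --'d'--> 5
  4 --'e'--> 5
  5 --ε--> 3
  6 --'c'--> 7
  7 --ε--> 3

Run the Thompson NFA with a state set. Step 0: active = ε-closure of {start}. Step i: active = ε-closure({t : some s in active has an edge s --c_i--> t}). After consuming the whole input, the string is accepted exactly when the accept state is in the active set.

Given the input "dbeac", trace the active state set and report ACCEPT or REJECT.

Answer: REJECT

Derivation:
start: ε-closure({0}) = {0,2,4,6}
'd' @ 1: {1,2,3,4,5,6}  [accepting]
'b' @ 2: {}  — dead — no transitions
rest 'eac' ignored (set empty)
after full input: {}  (accept=1 not in)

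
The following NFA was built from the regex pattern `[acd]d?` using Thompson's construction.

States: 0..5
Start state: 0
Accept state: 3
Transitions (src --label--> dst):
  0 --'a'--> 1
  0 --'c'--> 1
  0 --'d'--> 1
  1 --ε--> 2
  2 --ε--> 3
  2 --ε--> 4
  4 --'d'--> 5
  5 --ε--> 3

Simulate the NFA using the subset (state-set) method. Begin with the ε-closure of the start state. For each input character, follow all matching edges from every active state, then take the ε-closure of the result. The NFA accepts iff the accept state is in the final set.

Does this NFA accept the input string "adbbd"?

initial (ε-close {0}): {0}
'a' @ 1: {1,2,3,4}  ✓accept
'd' @ 2: {3,5}  ✓accept
'b' @ 3: {}  — dead — no transitions
rest 'bd' ignored (set empty)
final: {}; accept 3 not in set

Answer: REJECT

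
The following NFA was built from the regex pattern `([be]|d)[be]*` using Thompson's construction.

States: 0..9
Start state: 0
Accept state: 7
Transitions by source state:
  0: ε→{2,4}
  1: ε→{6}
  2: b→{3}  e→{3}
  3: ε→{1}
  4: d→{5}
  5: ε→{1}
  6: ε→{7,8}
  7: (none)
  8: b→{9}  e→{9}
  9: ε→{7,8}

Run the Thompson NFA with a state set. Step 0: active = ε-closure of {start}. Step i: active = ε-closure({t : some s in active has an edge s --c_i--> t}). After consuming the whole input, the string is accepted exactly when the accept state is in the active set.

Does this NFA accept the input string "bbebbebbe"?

start: ε-closure({0}) = {0,2,4}
'b' @ 1: {1,3,6,7,8}  (accept∈set)
'b' @ 2: {7,8,9}  (accept∈set)
'e' @ 3: {7,8,9}  (accept∈set)
'b' @ 4: {7,8,9}  (accept∈set)
'b' @ 5: {7,8,9}  (accept∈set)
'e' @ 6: {7,8,9}  (accept∈set)
'b' @ 7: {7,8,9}  (accept∈set)
'b' @ 8: {7,8,9}  (accept∈set)
'e' @ 9: {7,8,9}  (accept∈set)
after full input: {7,8,9}  (accept=7 in)

Answer: ACCEPT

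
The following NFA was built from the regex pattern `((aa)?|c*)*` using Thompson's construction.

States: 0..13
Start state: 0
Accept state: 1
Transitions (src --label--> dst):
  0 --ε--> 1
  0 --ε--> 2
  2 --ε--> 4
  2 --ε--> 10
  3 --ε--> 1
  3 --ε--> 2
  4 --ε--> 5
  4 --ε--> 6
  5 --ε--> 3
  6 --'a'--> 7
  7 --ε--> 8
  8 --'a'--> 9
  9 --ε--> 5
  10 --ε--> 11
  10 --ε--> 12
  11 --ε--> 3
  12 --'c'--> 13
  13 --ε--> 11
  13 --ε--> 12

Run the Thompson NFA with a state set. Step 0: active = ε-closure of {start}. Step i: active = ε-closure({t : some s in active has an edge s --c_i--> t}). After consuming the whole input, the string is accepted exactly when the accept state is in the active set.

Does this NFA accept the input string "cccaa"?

Answer: ACCEPT

Trace:
S₀ = ε-closure({0}) = {0,1,2,3,4,5,6,10,11,12}
'c' @ 1: {1,2,3,4,5,6,10,11,12,13}  (accept∈set)
'c' @ 2: {1,2,3,4,5,6,10,11,12,13}  (accept∈set)
'c' @ 3: {1,2,3,4,5,6,10,11,12,13}  (accept∈set)
'a' @ 4: {7,8}
'a' @ 5: {1,2,3,4,5,6,9,10,11,12}  (accept∈set)
after full input: {1,2,3,4,5,6,9,10,11,12}  (accept=1 in)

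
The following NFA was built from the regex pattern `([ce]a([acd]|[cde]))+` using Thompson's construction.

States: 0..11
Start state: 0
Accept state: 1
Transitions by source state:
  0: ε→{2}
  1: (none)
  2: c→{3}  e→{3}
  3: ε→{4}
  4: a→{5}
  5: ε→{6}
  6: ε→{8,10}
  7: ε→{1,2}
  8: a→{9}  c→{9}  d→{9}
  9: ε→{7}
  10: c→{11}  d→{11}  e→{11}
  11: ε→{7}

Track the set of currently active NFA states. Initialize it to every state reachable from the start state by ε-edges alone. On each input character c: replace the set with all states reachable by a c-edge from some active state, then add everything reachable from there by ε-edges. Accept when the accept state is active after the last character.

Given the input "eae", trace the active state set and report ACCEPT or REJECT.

Answer: ACCEPT

Derivation:
S₀ = ε-closure({0}) = {0,2}
'e' @ 1: {3,4}
'a' @ 2: {5,6,8,10}
'e' @ 3: {1,2,7,11}  [accepting]
after full input: {1,2,7,11}  (accept=1 in)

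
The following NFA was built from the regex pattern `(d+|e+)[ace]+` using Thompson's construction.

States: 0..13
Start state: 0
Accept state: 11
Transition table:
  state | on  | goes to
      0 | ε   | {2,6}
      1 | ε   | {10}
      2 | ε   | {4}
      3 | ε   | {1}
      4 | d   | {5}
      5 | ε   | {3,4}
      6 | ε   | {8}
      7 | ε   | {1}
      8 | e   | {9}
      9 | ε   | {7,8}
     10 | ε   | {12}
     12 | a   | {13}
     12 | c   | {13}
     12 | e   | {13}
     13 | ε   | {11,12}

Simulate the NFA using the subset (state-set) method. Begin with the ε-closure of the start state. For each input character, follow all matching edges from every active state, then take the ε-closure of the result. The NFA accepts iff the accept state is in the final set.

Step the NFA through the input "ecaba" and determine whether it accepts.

Answer: REJECT

Steps:
start: ε-closure({0}) = {0,2,4,6,8}
'e' @ 1: {1,7,8,9,10,12}
'c' @ 2: {11,12,13}  ✓accept
'a' @ 3: {11,12,13}  ✓accept
'b' @ 4: {}  — dead — no transitions
rest 'a' ignored (set empty)
final: {}; accept 11 not in set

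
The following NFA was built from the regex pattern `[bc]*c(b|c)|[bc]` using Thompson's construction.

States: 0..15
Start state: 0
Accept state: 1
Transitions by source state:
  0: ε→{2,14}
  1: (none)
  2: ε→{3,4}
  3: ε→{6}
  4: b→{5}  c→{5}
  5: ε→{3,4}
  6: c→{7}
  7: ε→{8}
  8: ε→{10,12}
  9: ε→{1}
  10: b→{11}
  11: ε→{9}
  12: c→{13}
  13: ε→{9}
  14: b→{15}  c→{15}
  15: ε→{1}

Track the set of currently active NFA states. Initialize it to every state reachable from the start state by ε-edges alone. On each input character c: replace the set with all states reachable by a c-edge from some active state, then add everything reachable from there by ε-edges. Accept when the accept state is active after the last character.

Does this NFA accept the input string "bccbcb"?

S₀ = ε-closure({0}) = {0,2,3,4,6,14}
'b' @ 1: {1,3,4,5,6,15}  (accept∈set)
'c' @ 2: {3,4,5,6,7,8,10,12}
'c' @ 3: {1,3,4,5,6,7,8,9,10,12,13}  (accept∈set)
'b' @ 4: {1,3,4,5,6,9,11}  (accept∈set)
'c' @ 5: {3,4,5,6,7,8,10,12}
'b' @ 6: {1,3,4,5,6,9,11}  (accept∈set)
end set {1,3,4,5,6,9,11} — state 1 in

Answer: ACCEPT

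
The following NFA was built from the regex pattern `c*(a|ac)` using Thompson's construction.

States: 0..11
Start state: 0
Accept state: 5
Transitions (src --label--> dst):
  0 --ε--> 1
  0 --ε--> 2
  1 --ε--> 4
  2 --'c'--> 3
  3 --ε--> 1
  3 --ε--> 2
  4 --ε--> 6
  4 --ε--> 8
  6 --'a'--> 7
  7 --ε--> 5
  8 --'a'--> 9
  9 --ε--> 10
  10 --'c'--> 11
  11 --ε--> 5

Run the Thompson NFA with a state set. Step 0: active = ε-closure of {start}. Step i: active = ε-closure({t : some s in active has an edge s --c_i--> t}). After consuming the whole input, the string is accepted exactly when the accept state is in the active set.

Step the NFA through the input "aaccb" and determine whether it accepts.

Answer: REJECT

Steps:
start: ε-closure({0}) = {0,1,2,4,6,8}
'a' @ 1: {5,7,9,10}  (accept∈set)
'a' @ 2: {}  — state set empty
rest 'ccb' ignored (set empty)
end set {} — state 5 not in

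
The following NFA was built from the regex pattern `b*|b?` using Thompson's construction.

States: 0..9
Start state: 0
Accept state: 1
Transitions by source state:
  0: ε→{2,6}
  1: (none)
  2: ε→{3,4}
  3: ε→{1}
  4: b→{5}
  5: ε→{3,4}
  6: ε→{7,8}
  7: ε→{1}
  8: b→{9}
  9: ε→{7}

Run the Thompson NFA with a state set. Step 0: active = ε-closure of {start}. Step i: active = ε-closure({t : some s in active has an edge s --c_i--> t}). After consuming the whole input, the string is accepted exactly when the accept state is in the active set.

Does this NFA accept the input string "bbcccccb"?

Answer: REJECT

Trace:
S₀ = ε-closure({0}) = {0,1,2,3,4,6,7,8}
'b' @ 1: {1,3,4,5,7,9}  (accept∈set)
'b' @ 2: {1,3,4,5}  (accept∈set)
'c' @ 3: {}  — dead — no transitions
rest 'ccccb' ignored (set empty)
final: {}; accept 1 not in set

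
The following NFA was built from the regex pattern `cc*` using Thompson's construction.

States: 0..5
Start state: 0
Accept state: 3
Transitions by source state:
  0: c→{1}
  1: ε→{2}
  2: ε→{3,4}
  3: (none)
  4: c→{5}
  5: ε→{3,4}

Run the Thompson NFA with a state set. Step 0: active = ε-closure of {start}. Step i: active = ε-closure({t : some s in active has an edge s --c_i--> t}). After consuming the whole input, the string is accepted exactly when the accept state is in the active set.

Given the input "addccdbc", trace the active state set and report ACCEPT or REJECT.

Answer: REJECT

Trace:
initial (ε-close {0}): {0}
'a' @ 1: {}  — state set empty
rest 'ddccdbc' ignored (set empty)
final: {}; accept 3 not in set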